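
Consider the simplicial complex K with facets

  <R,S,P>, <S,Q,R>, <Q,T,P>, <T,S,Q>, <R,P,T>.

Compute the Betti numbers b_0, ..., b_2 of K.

b_0 = 1, b_1 = 1, b_2 = 0.

Fix the vertex order P < Q < R < S < T and write every simplex with vertices in increasing order. Then dim K = 2 and the simplices of K are:

  0-simplices (5): P, Q, R, S, T
  1-simplices (10): PQ, PR, PS, PT, QR, QS, QT, RS, RT, ST
  2-simplices (5): PQT, PRS, PRT, QRS, QST

giving chain groups C_0 ≅ Z^5, C_1 ≅ Z^10, C_2 ≅ Z^5.

The boundary map ∂_1: C_1 → C_0 maps an edge to its endpoints' difference, ∂[p,q] = q − p. For instance
  ∂QT = T − Q.
This gives a 5×10 integer matrix of rank 4; reducing to Smith normal form yields diagonal entries (1,1,1,1).

∂_2: C_2 → C_1 maps a triangle to the signed sum of its edges. For instance
  ∂QST = ST − QT + QS,
  ∂PQT = QT − PT + PQ.
This gives a 10×5 integer matrix of rank 5; reducing to Smith normal form yields diagonal entries (1,1,1,1,1).

Reading off H_k = ker ∂_k / im ∂_{k+1}:

  H_0: rank C_0 − rank ∂_1 = 5 − 4 = 1, and the invariant factors of ∂_1 are all 1, so H_0 = Z.
  H_1: rank ker ∂_1 − rank ∂_2 = (10 − 4) − 5 = 1, and the invariant factors of ∂_2 are all 1, so H_1 = Z.
  H_2: rank ker ∂_2 − rank ∂_3 = (5 − 5) − 0 = 0, and there is no ∂_3, so H_2 = 0.

As a check, the Euler characteristic is 5 − 10 + 5 = 0, which agrees with 1 − 1 + 0 = 0.

Hence the Betti numbers are b_0 = 1, b_1 = 1, b_2 = 0.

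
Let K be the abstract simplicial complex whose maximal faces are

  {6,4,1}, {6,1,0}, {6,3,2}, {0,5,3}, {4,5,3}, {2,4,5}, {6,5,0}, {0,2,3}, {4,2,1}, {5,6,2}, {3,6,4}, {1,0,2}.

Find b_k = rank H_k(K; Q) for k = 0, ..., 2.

We work with the vertex ordering 0 < 1 < 2 < 3 < 4 < 5 < 6. The simplices of K, each written with vertices in increasing order, are:

  0-simplices (7): [0], [1], [2], [3], [4], [5], [6]
  1-simplices (18): [0,1], [0,2], [0,3], [0,5], [0,6], [1,2], [1,4], [1,6], [2,3], [2,4], [2,5], [2,6], [3,4], [3,5], [3,6], [4,5], [4,6], [5,6]
  2-simplices (12): [0,1,2], [0,1,6], [0,2,3], [0,3,5], [0,5,6], [1,2,4], [1,4,6], [2,3,6], [2,4,5], [2,5,6], [3,4,5], [3,4,6]

Hence C_0 ≅ Z^7, C_1 ≅ Z^18, C_2 ≅ Z^12.

Boundary ∂_1: C_1 → C_0 maps an edge to its endpoints' difference, ∂[p,q] = q − p. For instance
  ∂[1,4] = [4] − [1].
The 7×18 boundary matrix has rank 6 and Smith normal form diag(1,1,1,1,1,1).

Boundary ∂_2: C_2 → C_1 acts by ∂[p,q,r] = [q,r] − [p,r] + [p,q]. For instance
  ∂[0,3,5] = [3,5] − [0,5] + [0,3],
  ∂[2,3,6] = [3,6] − [2,6] + [2,3].
As a 18×12 matrix over Z this has rank 12, with invariant factors (1,1,1,1,1,1,1,1,1,1,1,2).

Now H_k = ker ∂_k / im ∂_{k+1}, so:

  H_0: rank C_0 − rank ∂_1 = 7 − 6 = 1, and the invariant factors of ∂_1 are all 1, so H_0 ≅ Z.
  H_1: rank ker ∂_1 − rank ∂_2 = (18 − 6) − 12 = 0, and ∂_2 has invariant factor 2 > 1, so H_1 ≅ Z/2.
  H_2: rank ker ∂_2 − rank ∂_3 = (12 − 12) − 0 = 0, and there is no ∂_3, so H_2 ≅ 0.

As a check, the Euler characteristic is 7 − 18 + 12 = 1, which agrees with 1 − 0 + 0 = 1.
(K is a triangulation of the real projective plane RP^2.)

Hence the Betti numbers are b_0 = 1, b_1 = 0, b_2 = 0.

b_0 = 1, b_1 = 0, b_2 = 0.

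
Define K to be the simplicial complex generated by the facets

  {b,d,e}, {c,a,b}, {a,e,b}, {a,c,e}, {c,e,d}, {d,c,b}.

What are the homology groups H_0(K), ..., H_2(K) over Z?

We work with the vertex ordering a < b < c < d < e. The simplices of K, each written with vertices in increasing order, are:

  0-simplices (5): a, b, c, d, e
  1-simplices (9): ab, ac, ae, bc, bd, be, cd, ce, de
  2-simplices (6): abc, abe, ace, bcd, bde, cde

so the chain groups are C_0 ≅ Z^5, C_1 ≅ Z^9, C_2 ≅ Z^6.

Boundary ∂_1: C_1 → C_0 is given by ∂[p,q] = [q] − [p].
This gives a 5×9 integer matrix of rank 4; reducing to Smith normal form yields diagonal entries (1,1,1,1).

∂_2: C_2 → C_1 maps a triangle to the signed sum of its edges. For instance
  ∂bde = de − be + bd,
  ∂ace = ce − ae + ac.
The resulting 9×6 matrix has rank 5, and its Smith normal form has invariant factors (1,1,1,1,1).

Reading off H_k = ker ∂_k / im ∂_{k+1}:

  H_0: rank C_0 − rank ∂_1 = 5 − 4 = 1, and the invariant factors of ∂_1 are all 1, so H_0 = Z.
  H_1: rank ker ∂_1 − rank ∂_2 = (9 − 4) − 5 = 0, and the invariant factors of ∂_2 are all 1, so H_1 = 0.
  H_2: rank ker ∂_2 − rank ∂_3 = (6 − 5) − 0 = 1, and there is no ∂_3, so H_2 = Z.

(K is a triangulation of the 2-sphere S^2.)

H_0 = Z,  H_1 = 0,  H_2 = Z.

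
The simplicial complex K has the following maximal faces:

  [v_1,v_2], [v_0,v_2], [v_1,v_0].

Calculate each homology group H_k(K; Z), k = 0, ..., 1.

K has 3 vertices, 3 edges.
rank ∂_0 = 0, rank ∂_1 = 2 ⇒ b_0 = 3 − 0 − 2 = 1; all invariant factors of ∂_1 are 1 so no torsion. So H_0 = Z.
rank ∂_1 = 2, rank ∂_2 = 0 ⇒ b_1 = 3 − 2 − 0 = 1. So H_1 = Z.

H_0 = Z,  H_1 = Z.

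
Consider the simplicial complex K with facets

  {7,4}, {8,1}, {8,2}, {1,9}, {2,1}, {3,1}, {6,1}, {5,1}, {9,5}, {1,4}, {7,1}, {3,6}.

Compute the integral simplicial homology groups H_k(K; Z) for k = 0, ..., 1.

H_0 ≅ Z,  H_1 ≅ Z^4.

K has 9 vertices, 12 edges.
rank ∂_0 = 0, rank ∂_1 = 8 ⇒ b_0 = 9 − 0 − 8 = 1; all invariant factors of ∂_1 are 1 so no torsion. So H_0 ≅ Z.
rank ∂_1 = 8, rank ∂_2 = 0 ⇒ b_1 = 12 − 8 − 0 = 4. So H_1 ≅ Z^4.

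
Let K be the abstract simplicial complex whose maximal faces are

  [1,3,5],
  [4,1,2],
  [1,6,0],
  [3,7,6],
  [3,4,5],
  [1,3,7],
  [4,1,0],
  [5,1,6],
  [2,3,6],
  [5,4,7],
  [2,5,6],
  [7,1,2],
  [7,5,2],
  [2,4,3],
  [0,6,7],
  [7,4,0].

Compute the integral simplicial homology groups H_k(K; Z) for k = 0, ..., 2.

H_0 ≅ Z,  H_1 ≅ Z^2,  H_2 ≅ Z.

Take the total order 0 < 1 < 2 < 3 < 4 < 5 < 6 < 7 on the vertex set. Then K (dimension 2) consists of the simplices:

  0-simplices (8): [0], [1], [2], [3], [4], [5], [6], [7]
  1-simplices (24): (24 of them)
  2-simplices (16): [0,1,4], [0,1,6], [0,4,7], [0,6,7], [1,2,4], [1,2,7], [1,3,5], [1,3,7], [1,5,6], [2,3,4], [2,3,6], [2,5,6], [2,5,7], [3,4,5], [3,6,7], [4,5,7]

giving chain groups C_0 ≅ Z^8, C_1 ≅ Z^24, C_2 ≅ Z^16.

∂_1: C_1 → C_0 is given by ∂[p,q] = [q] − [p]. For instance
  ∂[1,3] = [3] − [1].
The 8×24 boundary matrix has rank 7 and Smith normal form diag(1,1,1,1,1,1,1).

Boundary ∂_2: C_2 → C_1 maps a triangle to the signed sum of its edges. For instance
  ∂[3,4,5] = [4,5] − [3,5] + [3,4],
  ∂[1,3,5] = [3,5] − [1,5] + [1,3].
The resulting 24×16 matrix has rank 15, and its Smith normal form has invariant factors (1,1,1,1,1,1,1,1,1,1,1,1,1,1,1).

Computing H_k = (kernel of ∂_k) / (image of ∂_{k+1}):

  H_0: rank C_0 − rank ∂_1 = 8 − 7 = 1, and the invariant factors of ∂_1 are all 1, so H_0 ≅ Z.
  H_1: rank ker ∂_1 − rank ∂_2 = (24 − 7) − 15 = 2, and the invariant factors of ∂_2 are all 1, so H_1 ≅ Z^2.
  H_2: rank ker ∂_2 − rank ∂_3 = (16 − 15) − 0 = 1, and there is no ∂_3, so H_2 ≅ Z.

As a check, the Euler characteristic is 8 − 24 + 16 = 0, which agrees with 1 − 2 + 1 = 0.
(K is a triangulation of the torus T^2.)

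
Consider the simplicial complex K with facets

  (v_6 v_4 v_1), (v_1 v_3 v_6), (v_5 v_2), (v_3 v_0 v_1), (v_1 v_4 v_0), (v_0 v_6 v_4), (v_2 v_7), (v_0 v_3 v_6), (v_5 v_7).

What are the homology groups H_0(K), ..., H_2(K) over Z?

K has 8 vertices, 12 edges, 6 triangles.
rank ∂_0 = 0, rank ∂_1 = 6 ⇒ b_0 = 8 − 0 − 6 = 2; all invariant factors of ∂_1 are 1 so no torsion. So H_0 = Z^2.
rank ∂_1 = 6, rank ∂_2 = 5 ⇒ b_1 = 12 − 6 − 5 = 1; all invariant factors of ∂_2 are 1 so no torsion. So H_1 = Z.
rank ∂_2 = 5, rank ∂_3 = 0 ⇒ b_2 = 6 − 5 − 0 = 1. So H_2 = Z.

H_0 = Z^2,  H_1 = Z,  H_2 = Z.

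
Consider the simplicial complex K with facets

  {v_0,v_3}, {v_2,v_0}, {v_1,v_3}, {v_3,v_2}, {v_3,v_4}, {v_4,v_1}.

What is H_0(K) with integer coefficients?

Order the vertices as v_0 < v_1 < v_2 < v_3 < v_4. Listing each simplex with vertices in this order, K has dimension 1 with simplices:

  0-simplices (5): [v_0], [v_1], [v_2], [v_3], [v_4]
  1-simplices (6): [v_0,v_2], [v_0,v_3], [v_1,v_3], [v_1,v_4], [v_2,v_3], [v_3,v_4]

giving chain groups C_0 ≅ Z^5, C_1 ≅ Z^6.

∂_1: C_1 → C_0 is given by ∂[p,q] = [q] − [p]. For instance
  ∂[v_0,v_2] = [v_2] − [v_0].
This gives a 5×6 integer matrix of rank 4; reducing to Smith normal form yields diagonal entries (1,1,1,1).

Now H_k = ker ∂_k / im ∂_{k+1}, so:

  H_0: rank C_0 − rank ∂_1 = 5 − 4 = 1, and the invariant factors of ∂_1 are all 1, so H_0 = Z.

(K is a triangulation of a wedge of 2 circles.)

H_0 = Z.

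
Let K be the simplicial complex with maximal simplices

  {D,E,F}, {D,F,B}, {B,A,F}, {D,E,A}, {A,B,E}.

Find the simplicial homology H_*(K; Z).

Fix the vertex order A < B < D < E < F and write every simplex with vertices in increasing order. Then dim K = 2 and the simplices of K are:

  0-simplices (5): A, B, D, E, F
  1-simplices (10): AB, AD, AE, AF, BD, BE, BF, DE, DF, EF
  2-simplices (5): ABE, ABF, ADE, BDF, DEF

so the chain groups are C_0 ≅ Z^5, C_1 ≅ Z^10, C_2 ≅ Z^5.

The boundary map ∂_1: C_1 → C_0 is given by ∂[p,q] = [q] − [p].
The 5×10 boundary matrix has rank 4 and Smith normal form diag(1,1,1,1).

∂_2: C_2 → C_1 maps a triangle to the signed sum of its edges. For instance
  ∂ADE = DE − AE + AD,
  ∂BDF = DF − BF + BD.
As a 10×5 matrix over Z this has rank 5, with invariant factors (1,1,1,1,1).

From H_k ≅ ker(∂_k) / im(∂_{k+1}) we obtain:

  H_0: rank C_0 − rank ∂_1 = 5 − 4 = 1, and the invariant factors of ∂_1 are all 1, so H_0 ≅ Z.
  H_1: rank ker ∂_1 − rank ∂_2 = (10 − 4) − 5 = 1, and the invariant factors of ∂_2 are all 1, so H_1 ≅ Z.
  H_2: rank ker ∂_2 − rank ∂_3 = (5 − 5) − 0 = 0, and there is no ∂_3, so H_2 ≅ 0.

As a check, the Euler characteristic is 5 − 10 + 5 = 0, which agrees with 1 − 1 + 0 = 0.

H_0 = Z,  H_1 = Z,  H_2 = 0.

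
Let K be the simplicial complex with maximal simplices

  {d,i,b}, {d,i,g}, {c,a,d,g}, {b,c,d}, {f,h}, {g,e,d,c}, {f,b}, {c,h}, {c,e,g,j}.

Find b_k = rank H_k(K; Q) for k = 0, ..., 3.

Take the total order a < b < c < d < e < f < g < h < i < j on the vertex set. Then K (dimension 3) consists of the simplices:

  0-simplices (10): a, b, c, d, e, f, g, h, i, j
  1-simplices (20): ac, ad, ag, bc, bd, bf, bi, cd, ce, cg, ch, cj, de, dg, di, eg, ej, fh, gi, gj
  2-simplices (13): acd, acg, adg, bcd, bdi, cde, cdg, ceg, cej, cgj, deg, dgi, egj
  3-simplices (3): acdg, cdeg, cegj

giving chain groups C_0 ≅ Z^10, C_1 ≅ Z^20, C_2 ≅ Z^13, C_3 ≅ Z^3.

Boundary ∂_1: C_1 → C_0 is given by ∂[p,q] = [q] − [p]. For instance
  ∂bd = d − b.
This gives a 10×20 integer matrix of rank 9; reducing to Smith normal form yields diagonal entries (1,1,1,1,1,1,1,1,1).

Boundary ∂_2: C_2 → C_1 maps a triangle to the signed sum of its edges. For instance
  ∂ceg = eg − cg + ce,
  ∂cde = de − ce + cd.
The 20×13 boundary matrix has rank 10 and Smith normal form diag(1,1,1,1,1,1,1,1,1,1).

The boundary map ∂_3: C_3 → C_2 sends each 3-simplex σ to the alternating sum Σ_i (−1)^i (σ with its i-th vertex removed). For instance
  ∂acdg = cdg − adg + acg − acd,
  ∂cdeg = deg − ceg + cdg − cde.
The 13×3 boundary matrix has rank 3 and Smith normal form diag(1,1,1).

From H_k ≅ ker(∂_k) / im(∂_{k+1}) we obtain:

  H_0: rank C_0 − rank ∂_1 = 10 − 9 = 1, and the invariant factors of ∂_1 are all 1, so H_0 ≅ Z.
  H_1: rank ker ∂_1 − rank ∂_2 = (20 − 9) − 10 = 1, and the invariant factors of ∂_2 are all 1, so H_1 ≅ Z.
  H_2: rank ker ∂_2 − rank ∂_3 = (13 − 10) − 3 = 0, and the invariant factors of ∂_3 are all 1, so H_2 ≅ 0.
  H_3: rank ker ∂_3 − rank ∂_4 = (3 − 3) − 0 = 0, and there is no ∂_4, so H_3 ≅ 0.

Hence the Betti numbers are b_0 = 1, b_1 = 1, b_2 = 0, b_3 = 0.

b_0 = 1, b_1 = 1, b_2 = 0, b_3 = 0.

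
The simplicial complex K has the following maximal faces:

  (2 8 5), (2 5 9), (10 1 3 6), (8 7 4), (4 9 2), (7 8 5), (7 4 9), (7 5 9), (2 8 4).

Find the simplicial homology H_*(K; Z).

H_0 = Z^2,  H_1 = 0,  H_2 = Z,  H_3 = 0.

Take the total order 1 < 2 < 3 < 4 < 5 < 6 < 7 < 8 < 9 < 10 on the vertex set. Then K (dimension 3) consists of the simplices:

  0-simplices (10): [1], [2], [3], [4], [5], [6], [7], [8], [9], [10]
  1-simplices (18): [1,3], [1,6], [1,10], [2,4], [2,5], [2,8], [2,9], [3,6], [3,10], [4,7], [4,8], [4,9], [5,7], [5,8], [5,9], [6,10], [7,8], [7,9]
  2-simplices (12): [1,3,6], [1,3,10], [1,6,10], [2,4,8], [2,4,9], [2,5,8], [2,5,9], [3,6,10], [4,7,8], [4,7,9], [5,7,8], [5,7,9]
  3-simplices (1): [1,3,6,10]

giving chain groups C_0 ≅ Z^10, C_1 ≅ Z^18, C_2 ≅ Z^12, C_3 ≅ Z^1.

∂_1: C_1 → C_0 sends each edge [p,q] (with p < q) to q − p. For instance
  ∂[2,5] = [5] − [2].
This gives a 10×18 integer matrix of rank 8; reducing to Smith normal form yields diagonal entries (1,1,1,1,1,1,1,1).

The boundary map ∂_2: C_2 → C_1 acts by ∂[p,q,r] = [q,r] − [p,r] + [p,q]. For instance
  ∂[5,7,9] = [7,9] − [5,9] + [5,7],
  ∂[2,4,8] = [4,8] − [2,8] + [2,4].
As a 18×12 matrix over Z this has rank 10, with invariant factors (1,1,1,1,1,1,1,1,1,1).

∂_3: C_3 → C_2 sends each 3-simplex σ to the alternating sum Σ_i (−1)^i (σ with its i-th vertex removed). For instance
  ∂[1,3,6,10] = [3,6,10] − [1,6,10] + [1,3,10] − [1,3,6].
The resulting 12×1 matrix has rank 1, and its Smith normal form has invariant factors (1).

From H_k ≅ ker(∂_k) / im(∂_{k+1}) we obtain:

  H_0: rank C_0 − rank ∂_1 = 10 − 8 = 2, and the invariant factors of ∂_1 are all 1, so H_0 ≅ Z^2.
  H_1: rank ker ∂_1 − rank ∂_2 = (18 − 8) − 10 = 0, and the invariant factors of ∂_2 are all 1, so H_1 ≅ 0.
  H_2: rank ker ∂_2 − rank ∂_3 = (12 − 10) − 1 = 1, and the invariant factors of ∂_3 are all 1, so H_2 ≅ Z.
  H_3: rank ker ∂_3 − rank ∂_4 = (1 − 1) − 0 = 0, and there is no ∂_4, so H_3 ≅ 0.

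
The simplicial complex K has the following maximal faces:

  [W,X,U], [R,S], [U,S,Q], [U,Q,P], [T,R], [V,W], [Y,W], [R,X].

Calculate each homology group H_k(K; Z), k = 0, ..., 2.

H_0 ≅ Z,  H_1 ≅ Z,  H_2 = 0.

Order the vertices as P < Q < R < S < T < U < V < W < X < Y. Listing each simplex with vertices in this order, K has dimension 2 with simplices:

  0-simplices (10): P, Q, R, S, T, U, V, W, X, Y
  1-simplices (13): PQ, PU, QS, QU, RS, RT, RX, SU, UW, UX, VW, WX, WY
  2-simplices (3): PQU, QSU, UWX

Hence C_0 ≅ Z^10, C_1 ≅ Z^13, C_2 ≅ Z^3.

The boundary map ∂_1: C_1 → C_0 sends each edge [p,q] (with p < q) to q − p.
The resulting 10×13 matrix has rank 9, and its Smith normal form has invariant factors (1,1,1,1,1,1,1,1,1).

∂_2: C_2 → C_1 acts by ∂[p,q,r] = [q,r] − [p,r] + [p,q]. For instance
  ∂PQU = QU − PU + PQ,
  ∂UWX = WX − UX + UW.
As a 13×3 matrix over Z this has rank 3, with invariant factors (1,1,1).

Reading off H_k = ker ∂_k / im ∂_{k+1}:

  H_0: rank C_0 − rank ∂_1 = 10 − 9 = 1, and the invariant factors of ∂_1 are all 1, so H_0 = Z.
  H_1: rank ker ∂_1 − rank ∂_2 = (13 − 9) − 3 = 1, and the invariant factors of ∂_2 are all 1, so H_1 = Z.
  H_2: rank ker ∂_2 − rank ∂_3 = (3 − 3) − 0 = 0, and there is no ∂_3, so H_2 = 0.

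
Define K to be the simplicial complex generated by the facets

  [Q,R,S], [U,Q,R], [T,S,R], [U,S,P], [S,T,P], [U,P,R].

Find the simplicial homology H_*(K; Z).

H_0 ≅ Z,  H_1 ≅ Z,  H_2 = 0.

Order the vertices as P < Q < R < S < T < U. Listing each simplex with vertices in this order, K has dimension 2 with simplices:

  0-simplices (6): P, Q, R, S, T, U
  1-simplices (12): PR, PS, PT, PU, QR, QS, QU, RS, RT, RU, ST, SU
  2-simplices (6): PRU, PST, PSU, QRS, QRU, RST

giving chain groups C_0 ≅ Z^6, C_1 ≅ Z^12, C_2 ≅ Z^6.

The boundary map ∂_1: C_1 → C_0 maps an edge to its endpoints' difference, ∂[p,q] = q − p.
This gives a 6×12 integer matrix of rank 5; reducing to Smith normal form yields diagonal entries (1,1,1,1,1).

Boundary ∂_2: C_2 → C_1 maps a triangle to the signed sum of its edges. For instance
  ∂RST = ST − RT + RS,
  ∂PST = ST − PT + PS.
The resulting 12×6 matrix has rank 6, and its Smith normal form has invariant factors (1,1,1,1,1,1).

Computing H_k = (kernel of ∂_k) / (image of ∂_{k+1}):

  H_0: rank C_0 − rank ∂_1 = 6 − 5 = 1, and the invariant factors of ∂_1 are all 1, so H_0 = Z.
  H_1: rank ker ∂_1 − rank ∂_2 = (12 − 5) − 6 = 1, and the invariant factors of ∂_2 are all 1, so H_1 = Z.
  H_2: rank ker ∂_2 − rank ∂_3 = (6 − 6) − 0 = 0, and there is no ∂_3, so H_2 = 0.

(K is a triangulation of the cylinder S^1 x I.)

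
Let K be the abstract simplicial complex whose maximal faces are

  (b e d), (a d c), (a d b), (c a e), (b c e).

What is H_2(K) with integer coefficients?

H_2 ≅ 0.

Fix the vertex order a < b < c < d < e and write every simplex with vertices in increasing order. Then dim K = 2 and the simplices of K are:

  0-simplices (5): a, b, c, d, e
  1-simplices (10): ab, ac, ad, ae, bc, bd, be, cd, ce, de
  2-simplices (5): abd, acd, ace, bce, bde

so the chain groups are C_0 ≅ Z^5, C_1 ≅ Z^10, C_2 ≅ Z^5.

Boundary ∂_1: C_1 → C_0 is given by ∂[p,q] = [q] − [p]. For instance
  ∂ac = c − a.
The 5×10 boundary matrix has rank 4 and Smith normal form diag(1,1,1,1).

The boundary map ∂_2: C_2 → C_1 sends each 2-simplex [p,q,r] to [q,r] − [p,r] + [p,q]. For instance
  ∂abd = bd − ad + ab,
  ∂acd = cd − ad + ac.
The resulting 10×5 matrix has rank 5, and its Smith normal form has invariant factors (1,1,1,1,1).

Reading off H_k = ker ∂_k / im ∂_{k+1}:

  H_2: rank ker ∂_2 − rank ∂_3 = (5 − 5) − 0 = 0, and there is no ∂_3, so H_2 = 0.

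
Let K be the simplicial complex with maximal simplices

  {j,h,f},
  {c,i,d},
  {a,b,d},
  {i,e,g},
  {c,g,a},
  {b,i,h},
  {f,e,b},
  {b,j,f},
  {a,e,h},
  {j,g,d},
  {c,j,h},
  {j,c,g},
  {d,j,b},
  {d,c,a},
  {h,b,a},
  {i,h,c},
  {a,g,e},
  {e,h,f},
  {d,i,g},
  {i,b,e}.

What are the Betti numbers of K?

b_0 = 1, b_1 = 1, b_2 = 0.

Fix the vertex order a < b < c < d < e < f < g < h < i < j and write every simplex with vertices in increasing order. Then dim K = 2 and the simplices of K are:

  0-simplices (10): a, b, c, d, e, f, g, h, i, j
  1-simplices (30): ab, ac, ad, ae, ag, ah, bd, be, bf, bh, bi, bj, cd, cg, ch, ci, cj, dg, di, dj, ef, eg, eh, ei, fh, fj, gi, gj, hi, hj
  2-simplices (20): abd, abh, acd, acg, aeg, aeh, bdj, bef, bei, bfj, bhi, cdi, cgj, chi, chj, dgi, dgj, efh, egi, fhj

Hence C_0 ≅ Z^10, C_1 ≅ Z^30, C_2 ≅ Z^20.

The boundary map ∂_1: C_1 → C_0 is given by ∂[p,q] = [q] − [p]. For instance
  ∂ci = i − c.
The 10×30 boundary matrix has rank 9 and Smith normal form diag(1,1,1,1,1,1,1,1,1).

The boundary map ∂_2: C_2 → C_1 maps a triangle to the signed sum of its edges. For instance
  ∂abh = bh − ah + ab,
  ∂fhj = hj − fj + fh.
As a 30×20 matrix over Z this has rank 20, with invariant factors (1,1,1,1,1,1,1,1,1,1,1,1,1,1,1,1,1,1,1,2).

From H_k ≅ ker(∂_k) / im(∂_{k+1}) we obtain:

  H_0: rank C_0 − rank ∂_1 = 10 − 9 = 1, and the invariant factors of ∂_1 are all 1, so H_0 = Z.
  H_1: rank ker ∂_1 − rank ∂_2 = (30 − 9) − 20 = 1, and ∂_2 has invariant factor 2 > 1, so H_1 = Z ⊕ Z/2.
  H_2: rank ker ∂_2 − rank ∂_3 = (20 − 20) − 0 = 0, and there is no ∂_3, so H_2 = 0.

Hence the Betti numbers are b_0 = 1, b_1 = 1, b_2 = 0.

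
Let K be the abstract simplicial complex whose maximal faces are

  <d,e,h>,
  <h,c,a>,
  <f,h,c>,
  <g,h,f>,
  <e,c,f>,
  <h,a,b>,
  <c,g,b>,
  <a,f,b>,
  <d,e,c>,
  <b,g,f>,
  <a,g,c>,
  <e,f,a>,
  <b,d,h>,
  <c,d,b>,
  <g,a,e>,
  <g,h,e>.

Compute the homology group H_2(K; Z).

H_2 ≅ Z.

We work with the vertex ordering a < b < c < d < e < f < g < h. The simplices of K, each written with vertices in increasing order, are:

  0-simplices (8): a, b, c, d, e, f, g, h
  1-simplices (24): ab, ac, ae, af, ag, ah, bc, bd, bf, bg, bh, cd, ce, cf, cg, ch, de, dh, ef, eg, eh, fg, fh, gh
  2-simplices (16): abf, abh, acg, ach, aef, aeg, bcd, bcg, bdh, bfg, cde, cef, cfh, deh, egh, fgh

Hence C_0 ≅ Z^8, C_1 ≅ Z^24, C_2 ≅ Z^16.

The boundary map ∂_1: C_1 → C_0 is given by ∂[p,q] = [q] − [p]. For instance
  ∂ch = h − c.
The 8×24 boundary matrix has rank 7 and Smith normal form diag(1,1,1,1,1,1,1).

The boundary map ∂_2: C_2 → C_1 sends each 2-simplex [p,q,r] to [q,r] − [p,r] + [p,q]. For instance
  ∂bfg = fg − bg + bf,
  ∂cef = ef − cf + ce.
This gives a 24×16 integer matrix of rank 15; reducing to Smith normal form yields diagonal entries (1,1,1,1,1,1,1,1,1,1,1,1,1,1,1).

Now H_k = ker ∂_k / im ∂_{k+1}, so:

  H_2: rank ker ∂_2 − rank ∂_3 = (16 − 15) − 0 = 1, and there is no ∂_3, so H_2 = Z.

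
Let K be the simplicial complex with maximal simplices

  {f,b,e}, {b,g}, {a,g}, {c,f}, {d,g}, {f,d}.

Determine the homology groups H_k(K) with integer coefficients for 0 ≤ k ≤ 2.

Fix the vertex order a < b < c < d < e < f < g and write every simplex with vertices in increasing order. Then dim K = 2 and the simplices of K are:

  0-simplices (7): a, b, c, d, e, f, g
  1-simplices (8): ag, be, bf, bg, cf, df, dg, ef
  2-simplices (1): bef

so the chain groups are C_0 ≅ Z^7, C_1 ≅ Z^8, C_2 ≅ Z^1.

∂_1: C_1 → C_0 sends each edge [p,q] (with p < q) to q − p.
This gives a 7×8 integer matrix of rank 6; reducing to Smith normal form yields diagonal entries (1,1,1,1,1,1).

Boundary ∂_2: C_2 → C_1 sends each 2-simplex [p,q,r] to [q,r] − [p,r] + [p,q]. For instance
  ∂bef = ef − bf + be.
This gives a 8×1 integer matrix of rank 1; reducing to Smith normal form yields diagonal entries (1).

From H_k ≅ ker(∂_k) / im(∂_{k+1}) we obtain:

  H_0: rank C_0 − rank ∂_1 = 7 − 6 = 1, and the invariant factors of ∂_1 are all 1, so H_0 ≅ Z.
  H_1: rank ker ∂_1 − rank ∂_2 = (8 − 6) − 1 = 1, and the invariant factors of ∂_2 are all 1, so H_1 ≅ Z.
  H_2: rank ker ∂_2 − rank ∂_3 = (1 − 1) − 0 = 0, and there is no ∂_3, so H_2 ≅ 0.

H_0 ≅ Z,  H_1 ≅ Z,  H_2 = 0.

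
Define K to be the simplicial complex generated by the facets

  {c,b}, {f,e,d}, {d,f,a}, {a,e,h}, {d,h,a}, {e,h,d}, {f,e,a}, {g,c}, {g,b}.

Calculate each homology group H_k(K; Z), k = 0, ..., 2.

K has 8 vertices, 12 edges, 6 triangles.
rank ∂_0 = 0, rank ∂_1 = 6 ⇒ b_0 = 8 − 0 − 6 = 2; all invariant factors of ∂_1 are 1 so no torsion. So H_0 = Z^2.
rank ∂_1 = 6, rank ∂_2 = 5 ⇒ b_1 = 12 − 6 − 5 = 1; all invariant factors of ∂_2 are 1 so no torsion. So H_1 = Z.
rank ∂_2 = 5, rank ∂_3 = 0 ⇒ b_2 = 6 − 5 − 0 = 1. So H_2 = Z.

H_0 ≅ Z^2,  H_1 ≅ Z,  H_2 ≅ Z.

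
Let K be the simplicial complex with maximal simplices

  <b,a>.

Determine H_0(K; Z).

H_0 ≅ Z.

Fix the vertex order a < b and write every simplex with vertices in increasing order. Then dim K = 1 and the simplices of K are:

  0-simplices (2): a, b
  1-simplices (1): ab

Hence C_0 ≅ Z^2, C_1 ≅ Z^1.

Boundary ∂_1: C_1 → C_0 is given by ∂[p,q] = [q] − [p]. For instance
  ∂ab = b − a.
The 2×1 boundary matrix has rank 1 and Smith normal form diag(1).

Computing H_k = (kernel of ∂_k) / (image of ∂_{k+1}):

  H_0: rank C_0 − rank ∂_1 = 2 − 1 = 1, and the invariant factors of ∂_1 are all 1, so H_0 ≅ Z.

(K is a triangulation of the 1-simplex.)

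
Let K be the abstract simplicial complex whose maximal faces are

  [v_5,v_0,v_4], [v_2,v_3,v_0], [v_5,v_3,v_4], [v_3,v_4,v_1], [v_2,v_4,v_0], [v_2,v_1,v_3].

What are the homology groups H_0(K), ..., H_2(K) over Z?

Fix the vertex order v_0 < v_1 < v_2 < v_3 < v_4 < v_5 and write every simplex with vertices in increasing order. Then dim K = 2 and the simplices of K are:

  0-simplices (6): [v_0], [v_1], [v_2], [v_3], [v_4], [v_5]
  1-simplices (12): [v_0,v_2], [v_0,v_3], [v_0,v_4], [v_0,v_5], [v_1,v_2], [v_1,v_3], [v_1,v_4], [v_2,v_3], [v_2,v_4], [v_3,v_4], [v_3,v_5], [v_4,v_5]
  2-simplices (6): [v_0,v_2,v_3], [v_0,v_2,v_4], [v_0,v_4,v_5], [v_1,v_2,v_3], [v_1,v_3,v_4], [v_3,v_4,v_5]

giving chain groups C_0 ≅ Z^6, C_1 ≅ Z^12, C_2 ≅ Z^6.

The boundary map ∂_1: C_1 → C_0 maps an edge to its endpoints' difference, ∂[p,q] = q − p.
As a 6×12 matrix over Z this has rank 5, with invariant factors (1,1,1,1,1).

The boundary map ∂_2: C_2 → C_1 acts by ∂[p,q,r] = [q,r] − [p,r] + [p,q]. For instance
  ∂[v_1,v_3,v_4] = [v_3,v_4] − [v_1,v_4] + [v_1,v_3],
  ∂[v_0,v_2,v_4] = [v_2,v_4] − [v_0,v_4] + [v_0,v_2].
This gives a 12×6 integer matrix of rank 6; reducing to Smith normal form yields diagonal entries (1,1,1,1,1,1).

From H_k ≅ ker(∂_k) / im(∂_{k+1}) we obtain:

  H_0: rank C_0 − rank ∂_1 = 6 − 5 = 1, and the invariant factors of ∂_1 are all 1, so H_0 ≅ Z.
  H_1: rank ker ∂_1 − rank ∂_2 = (12 − 5) − 6 = 1, and the invariant factors of ∂_2 are all 1, so H_1 ≅ Z.
  H_2: rank ker ∂_2 − rank ∂_3 = (6 − 6) − 0 = 0, and there is no ∂_3, so H_2 ≅ 0.

As a check, the Euler characteristic is 6 − 12 + 6 = 0, which agrees with 1 − 1 + 0 = 0.

H_0 ≅ Z,  H_1 ≅ Z,  H_2 = 0.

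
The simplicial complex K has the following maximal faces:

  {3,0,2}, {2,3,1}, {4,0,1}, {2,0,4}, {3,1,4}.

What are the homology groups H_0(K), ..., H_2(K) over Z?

H_0 ≅ Z,  H_1 ≅ Z,  H_2 = 0.

Order the vertices as 0 < 1 < 2 < 3 < 4. Listing each simplex with vertices in this order, K has dimension 2 with simplices:

  0-simplices (5): [0], [1], [2], [3], [4]
  1-simplices (10): [0,1], [0,2], [0,3], [0,4], [1,2], [1,3], [1,4], [2,3], [2,4], [3,4]
  2-simplices (5): [0,1,4], [0,2,3], [0,2,4], [1,2,3], [1,3,4]

Hence C_0 ≅ Z^5, C_1 ≅ Z^10, C_2 ≅ Z^5.

∂_1: C_1 → C_0 sends each edge [p,q] (with p < q) to q − p.
This gives a 5×10 integer matrix of rank 4; reducing to Smith normal form yields diagonal entries (1,1,1,1).

∂_2: C_2 → C_1 maps a triangle to the signed sum of its edges. For instance
  ∂[0,2,3] = [2,3] − [0,3] + [0,2],
  ∂[0,2,4] = [2,4] − [0,4] + [0,2].
The resulting 10×5 matrix has rank 5, and its Smith normal form has invariant factors (1,1,1,1,1).

From H_k ≅ ker(∂_k) / im(∂_{k+1}) we obtain:

  H_0: rank C_0 − rank ∂_1 = 5 − 4 = 1, and the invariant factors of ∂_1 are all 1, so H_0 = Z.
  H_1: rank ker ∂_1 − rank ∂_2 = (10 − 4) − 5 = 1, and the invariant factors of ∂_2 are all 1, so H_1 = Z.
  H_2: rank ker ∂_2 − rank ∂_3 = (5 − 5) − 0 = 0, and there is no ∂_3, so H_2 = 0.

As a check, the Euler characteristic is 5 − 10 + 5 = 0, which agrees with 1 − 1 + 0 = 0.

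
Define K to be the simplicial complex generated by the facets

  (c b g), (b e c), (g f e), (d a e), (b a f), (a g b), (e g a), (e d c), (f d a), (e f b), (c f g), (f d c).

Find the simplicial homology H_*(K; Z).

We work with the vertex ordering a < b < c < d < e < f < g. The simplices of K, each written with vertices in increasing order, are:

  0-simplices (7): a, b, c, d, e, f, g
  1-simplices (18): ab, ad, ae, af, ag, bc, be, bf, bg, cd, ce, cf, cg, de, df, ef, eg, fg
  2-simplices (12): abf, abg, ade, adf, aeg, bce, bcg, bef, cde, cdf, cfg, efg

so the chain groups are C_0 ≅ Z^7, C_1 ≅ Z^18, C_2 ≅ Z^12.

The boundary map ∂_1: C_1 → C_0 sends each edge [p,q] (with p < q) to q − p. For instance
  ∂eg = g − e.
As a 7×18 matrix over Z this has rank 6, with invariant factors (1,1,1,1,1,1).

∂_2: C_2 → C_1 acts by ∂[p,q,r] = [q,r] − [p,r] + [p,q]. For instance
  ∂abf = bf − af + ab,
  ∂bef = ef − bf + be.
As a 18×12 matrix over Z this has rank 12, with invariant factors (1,1,1,1,1,1,1,1,1,1,1,2).

Now H_k = ker ∂_k / im ∂_{k+1}, so:

  H_0: rank C_0 − rank ∂_1 = 7 − 6 = 1, and the invariant factors of ∂_1 are all 1, so H_0 ≅ Z.
  H_1: rank ker ∂_1 − rank ∂_2 = (18 − 6) − 12 = 0, and ∂_2 has invariant factor 2 > 1, so H_1 ≅ Z_2.
  H_2: rank ker ∂_2 − rank ∂_3 = (12 − 12) − 0 = 0, and there is no ∂_3, so H_2 ≅ 0.

H_0 = Z,  H_1 = Z_2,  H_2 = 0.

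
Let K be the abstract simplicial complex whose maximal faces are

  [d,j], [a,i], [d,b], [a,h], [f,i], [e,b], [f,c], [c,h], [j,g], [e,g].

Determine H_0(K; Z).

H_0 ≅ Z^2.

We work with the vertex ordering a < b < c < d < e < f < g < h < i < j. The simplices of K, each written with vertices in increasing order, are:

  0-simplices (10): a, b, c, d, e, f, g, h, i, j
  1-simplices (10): ah, ai, bd, be, cf, ch, dj, eg, fi, gj

so the chain groups are C_0 ≅ Z^10, C_1 ≅ Z^10.

∂_1: C_1 → C_0 sends each edge [p,q] (with p < q) to q − p. For instance
  ∂cf = f − c.
The resulting 10×10 matrix has rank 8, and its Smith normal form has invariant factors (1,1,1,1,1,1,1,1).

Computing H_k = (kernel of ∂_k) / (image of ∂_{k+1}):

  H_0: rank C_0 − rank ∂_1 = 10 − 8 = 2, and the invariant factors of ∂_1 are all 1, so H_0 = Z^2.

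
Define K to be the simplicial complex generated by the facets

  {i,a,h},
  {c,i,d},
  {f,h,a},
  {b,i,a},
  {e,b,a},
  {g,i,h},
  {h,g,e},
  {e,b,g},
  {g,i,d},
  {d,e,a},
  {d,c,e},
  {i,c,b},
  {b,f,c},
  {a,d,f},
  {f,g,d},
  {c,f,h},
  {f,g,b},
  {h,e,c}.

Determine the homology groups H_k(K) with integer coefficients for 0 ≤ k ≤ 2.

H_0 ≅ Z,  H_1 ≅ Z^2,  H_2 ≅ Z.

Order the vertices as a < b < c < d < e < f < g < h < i. Listing each simplex with vertices in this order, K has dimension 2 with simplices:

  0-simplices (9): a, b, c, d, e, f, g, h, i
  1-simplices (27): ab, ad, ae, af, ah, ai, bc, be, bf, bg, bi, cd, ce, cf, ch, ci, de, df, dg, di, eg, eh, fg, fh, gh, gi, hi
  2-simplices (18): abe, abi, ade, adf, afh, ahi, bcf, bci, beg, bfg, cde, cdi, ceh, cfh, dfg, dgi, egh, ghi

giving chain groups C_0 ≅ Z^9, C_1 ≅ Z^27, C_2 ≅ Z^18.

Boundary ∂_1: C_1 → C_0 sends each edge [p,q] (with p < q) to q − p. For instance
  ∂bg = g − b.
As a 9×27 matrix over Z this has rank 8, with invariant factors (1,1,1,1,1,1,1,1).

Boundary ∂_2: C_2 → C_1 sends each 2-simplex [p,q,r] to [q,r] − [p,r] + [p,q]. For instance
  ∂cfh = fh − ch + cf,
  ∂ahi = hi − ai + ah.
This gives a 27×18 integer matrix of rank 17; reducing to Smith normal form yields diagonal entries (1,1,1,1,1,1,1,1,1,1,1,1,1,1,1,1,1).

Now H_k = ker ∂_k / im ∂_{k+1}, so:

  H_0: rank C_0 − rank ∂_1 = 9 − 8 = 1, and the invariant factors of ∂_1 are all 1, so H_0 = Z.
  H_1: rank ker ∂_1 − rank ∂_2 = (27 − 8) − 17 = 2, and the invariant factors of ∂_2 are all 1, so H_1 = Z^2.
  H_2: rank ker ∂_2 − rank ∂_3 = (18 − 17) − 0 = 1, and there is no ∂_3, so H_2 = Z.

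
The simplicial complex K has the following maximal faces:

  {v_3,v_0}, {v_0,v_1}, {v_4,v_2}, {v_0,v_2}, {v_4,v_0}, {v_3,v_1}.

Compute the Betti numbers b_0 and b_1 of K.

Order the vertices as v_0 < v_1 < v_2 < v_3 < v_4. Listing each simplex with vertices in this order, K has dimension 1 with simplices:

  0-simplices (5): [v_0], [v_1], [v_2], [v_3], [v_4]
  1-simplices (6): [v_0,v_1], [v_0,v_2], [v_0,v_3], [v_0,v_4], [v_1,v_3], [v_2,v_4]

Hence C_0 ≅ Z^5, C_1 ≅ Z^6.

Boundary ∂_1: C_1 → C_0 sends each edge [p,q] (with p < q) to q − p. For instance
  ∂[v_0,v_1] = [v_1] − [v_0].
As a 5×6 matrix over Z this has rank 4, with invariant factors (1,1,1,1).

From H_k ≅ ker(∂_k) / im(∂_{k+1}) we obtain:

  H_0: rank C_0 − rank ∂_1 = 5 − 4 = 1, and the invariant factors of ∂_1 are all 1, so H_0 ≅ Z.
  H_1: rank ker ∂_1 − rank ∂_2 = (6 − 4) − 0 = 2, and there is no ∂_2, so H_1 ≅ Z^2.

Hence the Betti numbers are b_0 = 1, b_1 = 2.

b_0 = 1, b_1 = 2.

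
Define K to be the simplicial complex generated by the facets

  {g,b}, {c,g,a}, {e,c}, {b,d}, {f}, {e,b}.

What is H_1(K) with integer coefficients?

H_1 = Z.

We work with the vertex ordering a < b < c < d < e < f < g. The simplices of K, each written with vertices in increasing order, are:

  0-simplices (7): a, b, c, d, e, f, g
  1-simplices (7): ac, ag, bd, be, bg, ce, cg
  2-simplices (1): acg

so the chain groups are C_0 ≅ Z^7, C_1 ≅ Z^7, C_2 ≅ Z^1.

The boundary map ∂_1: C_1 → C_0 is given by ∂[p,q] = [q] − [p]. For instance
  ∂be = e − b.
This gives a 7×7 integer matrix of rank 5; reducing to Smith normal form yields diagonal entries (1,1,1,1,1).

Boundary ∂_2: C_2 → C_1 acts by ∂[p,q,r] = [q,r] − [p,r] + [p,q]. For instance
  ∂acg = cg − ag + ac.
This gives a 7×1 integer matrix of rank 1; reducing to Smith normal form yields diagonal entries (1).

Reading off H_k = ker ∂_k / im ∂_{k+1}:

  H_1: rank ker ∂_1 − rank ∂_2 = (7 − 5) − 1 = 1, and the invariant factors of ∂_2 are all 1, so H_1 = Z.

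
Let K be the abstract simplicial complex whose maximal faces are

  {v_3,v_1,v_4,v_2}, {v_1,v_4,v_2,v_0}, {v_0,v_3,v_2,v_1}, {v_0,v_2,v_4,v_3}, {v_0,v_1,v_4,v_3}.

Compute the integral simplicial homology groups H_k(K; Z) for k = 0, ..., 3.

H_0 ≅ Z,  H_1 = 0,  H_2 = 0,  H_3 ≅ Z.

We work with the vertex ordering v_0 < v_1 < v_2 < v_3 < v_4. The simplices of K, each written with vertices in increasing order, are:

  0-simplices (5): [v_0], [v_1], [v_2], [v_3], [v_4]
  1-simplices (10): [v_0,v_1], [v_0,v_2], [v_0,v_3], [v_0,v_4], [v_1,v_2], [v_1,v_3], [v_1,v_4], [v_2,v_3], [v_2,v_4], [v_3,v_4]
  2-simplices (10): [v_0,v_1,v_2], [v_0,v_1,v_3], [v_0,v_1,v_4], [v_0,v_2,v_3], [v_0,v_2,v_4], [v_0,v_3,v_4], [v_1,v_2,v_3], [v_1,v_2,v_4], [v_1,v_3,v_4], [v_2,v_3,v_4]
  3-simplices (5): [v_0,v_1,v_2,v_3], [v_0,v_1,v_2,v_4], [v_0,v_1,v_3,v_4], [v_0,v_2,v_3,v_4], [v_1,v_2,v_3,v_4]

Hence C_0 ≅ Z^5, C_1 ≅ Z^10, C_2 ≅ Z^10, C_3 ≅ Z^5.

The boundary map ∂_1: C_1 → C_0 maps an edge to its endpoints' difference, ∂[p,q] = q − p.
As a 5×10 matrix over Z this has rank 4, with invariant factors (1,1,1,1).

Boundary ∂_2: C_2 → C_1 acts by ∂[p,q,r] = [q,r] − [p,r] + [p,q]. For instance
  ∂[v_1,v_2,v_4] = [v_2,v_4] − [v_1,v_4] + [v_1,v_2],
  ∂[v_2,v_3,v_4] = [v_3,v_4] − [v_2,v_4] + [v_2,v_3].
This gives a 10×10 integer matrix of rank 6; reducing to Smith normal form yields diagonal entries (1,1,1,1,1,1).

∂_3: C_3 → C_2 sends each 3-simplex σ to the alternating sum Σ_i (−1)^i (σ with its i-th vertex removed). For instance
  ∂[v_1,v_2,v_3,v_4] = [v_2,v_3,v_4] − [v_1,v_3,v_4] + [v_1,v_2,v_4] − [v_1,v_2,v_3],
  ∂[v_0,v_1,v_3,v_4] = [v_1,v_3,v_4] − [v_0,v_3,v_4] + [v_0,v_1,v_4] − [v_0,v_1,v_3].
The 10×5 boundary matrix has rank 4 and Smith normal form diag(1,1,1,1).

From H_k ≅ ker(∂_k) / im(∂_{k+1}) we obtain:

  H_0: rank C_0 − rank ∂_1 = 5 − 4 = 1, and the invariant factors of ∂_1 are all 1, so H_0 ≅ Z.
  H_1: rank ker ∂_1 − rank ∂_2 = (10 − 4) − 6 = 0, and the invariant factors of ∂_2 are all 1, so H_1 ≅ 0.
  H_2: rank ker ∂_2 − rank ∂_3 = (10 − 6) − 4 = 0, and the invariant factors of ∂_3 are all 1, so H_2 ≅ 0.
  H_3: rank ker ∂_3 − rank ∂_4 = (5 − 4) − 0 = 1, and there is no ∂_4, so H_3 ≅ Z.

As a check, the Euler characteristic is 5 − 10 + 10 − 5 = 0, which agrees with 1 − 0 + 0 − 1 = 0.
(K is a triangulation of the 3-sphere S^3.)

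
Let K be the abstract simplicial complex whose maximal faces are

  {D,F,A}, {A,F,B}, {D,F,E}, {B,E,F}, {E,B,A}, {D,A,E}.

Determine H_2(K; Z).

H_2 ≅ Z.

Order the vertices as A < B < D < E < F. Listing each simplex with vertices in this order, K has dimension 2 with simplices:

  0-simplices (5): A, B, D, E, F
  1-simplices (9): AB, AD, AE, AF, BE, BF, DE, DF, EF
  2-simplices (6): ABE, ABF, ADE, ADF, BEF, DEF

Hence C_0 ≅ Z^5, C_1 ≅ Z^9, C_2 ≅ Z^6.

The boundary map ∂_1: C_1 → C_0 maps an edge to its endpoints' difference, ∂[p,q] = q − p. For instance
  ∂BE = E − B.
The 5×9 boundary matrix has rank 4 and Smith normal form diag(1,1,1,1).

The boundary map ∂_2: C_2 → C_1 maps a triangle to the signed sum of its edges. For instance
  ∂DEF = EF − DF + DE,
  ∂BEF = EF − BF + BE.
The resulting 9×6 matrix has rank 5, and its Smith normal form has invariant factors (1,1,1,1,1).

Computing H_k = (kernel of ∂_k) / (image of ∂_{k+1}):

  H_2: rank ker ∂_2 − rank ∂_3 = (6 − 5) − 0 = 1, and there is no ∂_3, so H_2 ≅ Z.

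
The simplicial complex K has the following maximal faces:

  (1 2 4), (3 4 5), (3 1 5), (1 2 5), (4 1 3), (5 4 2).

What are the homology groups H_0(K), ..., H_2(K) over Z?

We work with the vertex ordering 1 < 2 < 3 < 4 < 5. The simplices of K, each written with vertices in increasing order, are:

  0-simplices (5): [1], [2], [3], [4], [5]
  1-simplices (9): [1,2], [1,3], [1,4], [1,5], [2,4], [2,5], [3,4], [3,5], [4,5]
  2-simplices (6): [1,2,4], [1,2,5], [1,3,4], [1,3,5], [2,4,5], [3,4,5]

giving chain groups C_0 ≅ Z^5, C_1 ≅ Z^9, C_2 ≅ Z^6.

Boundary ∂_1: C_1 → C_0 maps an edge to its endpoints' difference, ∂[p,q] = q − p.
The resulting 5×9 matrix has rank 4, and its Smith normal form has invariant factors (1,1,1,1).

The boundary map ∂_2: C_2 → C_1 acts by ∂[p,q,r] = [q,r] − [p,r] + [p,q]. For instance
  ∂[1,2,4] = [2,4] − [1,4] + [1,2],
  ∂[2,4,5] = [4,5] − [2,5] + [2,4].
The 9×6 boundary matrix has rank 5 and Smith normal form diag(1,1,1,1,1).

From H_k ≅ ker(∂_k) / im(∂_{k+1}) we obtain:

  H_0: rank C_0 − rank ∂_1 = 5 − 4 = 1, and the invariant factors of ∂_1 are all 1, so H_0 ≅ Z.
  H_1: rank ker ∂_1 − rank ∂_2 = (9 − 4) − 5 = 0, and the invariant factors of ∂_2 are all 1, so H_1 ≅ 0.
  H_2: rank ker ∂_2 − rank ∂_3 = (6 − 5) − 0 = 1, and there is no ∂_3, so H_2 ≅ Z.

As a check, the Euler characteristic is 5 − 9 + 6 = 2, which agrees with 1 − 0 + 1 = 2.
(K is a triangulation of the 2-sphere S^2.)

H_0 ≅ Z,  H_1 = 0,  H_2 ≅ Z.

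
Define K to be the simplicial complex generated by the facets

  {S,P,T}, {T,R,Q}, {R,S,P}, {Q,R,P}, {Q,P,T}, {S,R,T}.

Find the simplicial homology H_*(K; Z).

We work with the vertex ordering P < Q < R < S < T. The simplices of K, each written with vertices in increasing order, are:

  0-simplices (5): P, Q, R, S, T
  1-simplices (9): PQ, PR, PS, PT, QR, QT, RS, RT, ST
  2-simplices (6): PQR, PQT, PRS, PST, QRT, RST

Hence C_0 ≅ Z^5, C_1 ≅ Z^9, C_2 ≅ Z^6.

Boundary ∂_1: C_1 → C_0 is given by ∂[p,q] = [q] − [p].
This gives a 5×9 integer matrix of rank 4; reducing to Smith normal form yields diagonal entries (1,1,1,1).

∂_2: C_2 → C_1 acts by ∂[p,q,r] = [q,r] − [p,r] + [p,q]. For instance
  ∂PQR = QR − PR + PQ,
  ∂PQT = QT − PT + PQ.
This gives a 9×6 integer matrix of rank 5; reducing to Smith normal form yields diagonal entries (1,1,1,1,1).

Computing H_k = (kernel of ∂_k) / (image of ∂_{k+1}):

  H_0: rank C_0 − rank ∂_1 = 5 − 4 = 1, and the invariant factors of ∂_1 are all 1, so H_0 = Z.
  H_1: rank ker ∂_1 − rank ∂_2 = (9 − 4) − 5 = 0, and the invariant factors of ∂_2 are all 1, so H_1 = 0.
  H_2: rank ker ∂_2 − rank ∂_3 = (6 − 5) − 0 = 1, and there is no ∂_3, so H_2 = Z.

As a check, the Euler characteristic is 5 − 9 + 6 = 2, which agrees with 1 − 0 + 1 = 2.
(K is a triangulation of the 2-sphere S^2.)

H_0 = Z,  H_1 = 0,  H_2 = Z.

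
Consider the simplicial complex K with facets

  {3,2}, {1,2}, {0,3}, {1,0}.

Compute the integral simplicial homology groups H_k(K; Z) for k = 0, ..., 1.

Fix the vertex order 0 < 1 < 2 < 3 and write every simplex with vertices in increasing order. Then dim K = 1 and the simplices of K are:

  0-simplices (4): [0], [1], [2], [3]
  1-simplices (4): [0,1], [0,3], [1,2], [2,3]

giving chain groups C_0 ≅ Z^4, C_1 ≅ Z^4.

∂_1: C_1 → C_0 sends each edge [p,q] (with p < q) to q − p. For instance
  ∂[2,3] = [3] − [2].
This gives a 4×4 integer matrix of rank 3; reducing to Smith normal form yields diagonal entries (1,1,1).

Reading off H_k = ker ∂_k / im ∂_{k+1}:

  H_0: rank C_0 − rank ∂_1 = 4 − 3 = 1, and the invariant factors of ∂_1 are all 1, so H_0 = Z.
  H_1: rank ker ∂_1 − rank ∂_2 = (4 − 3) − 0 = 1, and there is no ∂_2, so H_1 = Z.

As a check, the Euler characteristic is 4 − 4 = 0, which agrees with 1 − 1 = 0.

H_0 = Z,  H_1 = Z.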